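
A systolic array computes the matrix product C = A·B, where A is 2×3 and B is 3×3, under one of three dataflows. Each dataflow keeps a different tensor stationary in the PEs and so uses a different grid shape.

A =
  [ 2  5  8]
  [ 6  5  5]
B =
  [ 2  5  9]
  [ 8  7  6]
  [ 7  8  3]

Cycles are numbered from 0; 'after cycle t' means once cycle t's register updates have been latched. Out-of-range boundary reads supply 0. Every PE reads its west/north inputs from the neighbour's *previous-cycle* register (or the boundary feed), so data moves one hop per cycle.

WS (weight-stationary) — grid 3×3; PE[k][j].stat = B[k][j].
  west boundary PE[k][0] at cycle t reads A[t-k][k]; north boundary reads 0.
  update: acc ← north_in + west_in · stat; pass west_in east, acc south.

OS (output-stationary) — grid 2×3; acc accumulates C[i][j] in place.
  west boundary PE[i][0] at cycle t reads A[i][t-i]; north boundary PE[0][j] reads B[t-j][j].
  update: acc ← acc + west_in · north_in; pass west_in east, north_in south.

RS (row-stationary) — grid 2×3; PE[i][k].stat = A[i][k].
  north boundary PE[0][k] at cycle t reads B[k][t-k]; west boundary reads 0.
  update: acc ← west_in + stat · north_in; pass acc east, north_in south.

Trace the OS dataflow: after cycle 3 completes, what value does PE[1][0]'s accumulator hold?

PE[1][0].acc = 87

OS (2×3). Following PE[1][0] plus its west/north inputs:
  [0] (0,0) acc=4 (h:2 v:2)
  [0] (1,0) acc=0 (h:0 v:0)
  [1] (0,0) acc=44 (h:5 v:8)
  [1] (1,0) acc=12 (h:6 v:2)
  [2] (0,0) acc=100 (h:8 v:7)
  [2] (1,0) acc=52 (h:5 v:8)
  [3] (0,0) acc=100 (h:0 v:0)
  [3] (1,0) acc=87 (h:5 v:7)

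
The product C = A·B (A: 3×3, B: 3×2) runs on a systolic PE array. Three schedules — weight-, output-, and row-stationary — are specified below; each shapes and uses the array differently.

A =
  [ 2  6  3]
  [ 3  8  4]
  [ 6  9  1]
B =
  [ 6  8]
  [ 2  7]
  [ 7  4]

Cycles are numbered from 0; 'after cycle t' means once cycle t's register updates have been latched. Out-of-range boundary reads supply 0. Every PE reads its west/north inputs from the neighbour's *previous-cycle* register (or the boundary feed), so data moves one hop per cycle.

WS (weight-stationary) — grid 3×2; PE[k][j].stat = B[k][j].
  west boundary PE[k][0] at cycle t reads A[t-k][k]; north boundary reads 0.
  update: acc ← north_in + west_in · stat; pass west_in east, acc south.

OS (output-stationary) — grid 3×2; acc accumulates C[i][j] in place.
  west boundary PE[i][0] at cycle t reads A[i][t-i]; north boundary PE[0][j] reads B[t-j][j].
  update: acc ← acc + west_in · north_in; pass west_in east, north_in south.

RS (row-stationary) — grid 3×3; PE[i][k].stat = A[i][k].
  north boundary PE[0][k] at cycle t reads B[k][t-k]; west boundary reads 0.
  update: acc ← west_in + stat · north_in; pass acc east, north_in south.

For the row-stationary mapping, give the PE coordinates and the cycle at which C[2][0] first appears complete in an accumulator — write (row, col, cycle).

(row, col, cycle) = (2, 2, 4)

Under RS, C[2][0] lands at PE[2][2]:
  cycle 0: PE[2][2] → acc 0, east 0, south 0
  cycle 1: PE[2][2] → acc 0, east 0, south 0
  cycle 2: PE[2][2] → acc 0, east 0, south 0
  cycle 3: PE[2][2] → acc 0, east 0, south 0
  cycle 4: PE[2][2] → acc 61, east 61, south 7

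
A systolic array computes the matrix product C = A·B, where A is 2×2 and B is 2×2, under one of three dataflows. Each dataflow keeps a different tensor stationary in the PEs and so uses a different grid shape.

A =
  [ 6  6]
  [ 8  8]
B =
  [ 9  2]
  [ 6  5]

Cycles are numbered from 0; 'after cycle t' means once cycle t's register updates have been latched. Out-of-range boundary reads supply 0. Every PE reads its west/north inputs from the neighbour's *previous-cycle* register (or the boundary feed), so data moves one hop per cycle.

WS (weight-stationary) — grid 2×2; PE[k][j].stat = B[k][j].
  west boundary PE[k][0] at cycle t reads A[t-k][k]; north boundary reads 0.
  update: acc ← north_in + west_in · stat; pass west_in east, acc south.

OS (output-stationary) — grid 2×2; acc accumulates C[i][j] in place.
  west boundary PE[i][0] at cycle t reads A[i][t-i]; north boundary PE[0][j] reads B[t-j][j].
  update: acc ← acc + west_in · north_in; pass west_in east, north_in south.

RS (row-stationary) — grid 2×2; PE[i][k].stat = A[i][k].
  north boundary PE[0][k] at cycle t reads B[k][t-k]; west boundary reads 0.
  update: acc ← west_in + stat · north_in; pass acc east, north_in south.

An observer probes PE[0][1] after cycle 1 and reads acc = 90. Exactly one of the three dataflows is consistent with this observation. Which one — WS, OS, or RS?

Under WS (2×2), PE[0][1]:
  @0  [0,1]  acc 0  |  →0  ↓0
  @1  [0,1]  acc 12  |  →6  ↓12
Under OS (2×2), PE[0][1]:
  @0  [0,1]  acc 0  |  →0  ↓0
  @1  [0,1]  acc 12  |  →6  ↓2
Under RS (2×2), PE[0][1]:
  @0  [0,1]  acc 0  |  →0  ↓0
  @1  [0,1]  acc 90  |  →90  ↓6

dataflow = RS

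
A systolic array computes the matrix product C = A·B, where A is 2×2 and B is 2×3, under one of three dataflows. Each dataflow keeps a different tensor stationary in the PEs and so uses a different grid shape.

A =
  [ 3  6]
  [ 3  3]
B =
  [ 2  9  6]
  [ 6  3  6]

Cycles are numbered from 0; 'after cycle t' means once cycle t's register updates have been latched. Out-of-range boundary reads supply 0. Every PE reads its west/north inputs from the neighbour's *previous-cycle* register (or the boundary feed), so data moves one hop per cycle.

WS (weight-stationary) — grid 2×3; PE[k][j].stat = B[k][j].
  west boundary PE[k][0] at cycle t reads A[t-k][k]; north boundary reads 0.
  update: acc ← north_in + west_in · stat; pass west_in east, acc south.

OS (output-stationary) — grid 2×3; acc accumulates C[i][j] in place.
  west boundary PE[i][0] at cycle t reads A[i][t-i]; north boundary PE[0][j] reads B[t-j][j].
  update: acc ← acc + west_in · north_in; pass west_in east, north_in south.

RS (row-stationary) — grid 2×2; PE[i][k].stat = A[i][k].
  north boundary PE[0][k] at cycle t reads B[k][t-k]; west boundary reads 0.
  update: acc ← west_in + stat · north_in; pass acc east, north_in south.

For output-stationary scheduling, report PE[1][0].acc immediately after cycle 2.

OS (2×3). Following PE[1][0] plus its west/north inputs:
  after 0 — PE[0][0] acc=6, pass-E 3, pass-S 2
  after 0 — PE[1][0] acc=0, pass-E 0, pass-S 0
  after 1 — PE[0][0] acc=42, pass-E 6, pass-S 6
  after 1 — PE[1][0] acc=6, pass-E 3, pass-S 2
  after 2 — PE[0][0] acc=42, pass-E 0, pass-S 0
  after 2 — PE[1][0] acc=24, pass-E 3, pass-S 6

PE[1][0].acc = 24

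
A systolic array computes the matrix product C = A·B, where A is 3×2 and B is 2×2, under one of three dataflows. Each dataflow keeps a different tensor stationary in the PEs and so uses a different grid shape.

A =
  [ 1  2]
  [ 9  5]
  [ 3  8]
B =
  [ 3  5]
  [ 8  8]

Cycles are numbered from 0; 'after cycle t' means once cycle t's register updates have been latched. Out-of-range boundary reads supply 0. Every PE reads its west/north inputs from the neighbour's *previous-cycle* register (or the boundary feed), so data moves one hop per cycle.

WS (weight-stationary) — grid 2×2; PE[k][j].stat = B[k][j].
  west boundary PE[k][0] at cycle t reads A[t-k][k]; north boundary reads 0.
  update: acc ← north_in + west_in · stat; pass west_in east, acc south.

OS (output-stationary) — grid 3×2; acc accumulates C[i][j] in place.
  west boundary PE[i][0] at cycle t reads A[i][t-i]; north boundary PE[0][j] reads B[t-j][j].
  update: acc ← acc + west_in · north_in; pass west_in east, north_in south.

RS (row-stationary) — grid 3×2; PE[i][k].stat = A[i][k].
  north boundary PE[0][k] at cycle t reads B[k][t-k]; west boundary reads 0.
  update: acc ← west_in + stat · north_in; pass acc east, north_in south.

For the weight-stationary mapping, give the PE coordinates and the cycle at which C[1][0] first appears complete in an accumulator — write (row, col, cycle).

WS — PE[1][0] is where C[1][0] collects:
  c0 r1c0: 0 / 0 / 0
  c1 r1c0: 19 / 2 / 19
  c2 r1c0: 67 / 5 / 67

(row, col, cycle) = (1, 0, 2)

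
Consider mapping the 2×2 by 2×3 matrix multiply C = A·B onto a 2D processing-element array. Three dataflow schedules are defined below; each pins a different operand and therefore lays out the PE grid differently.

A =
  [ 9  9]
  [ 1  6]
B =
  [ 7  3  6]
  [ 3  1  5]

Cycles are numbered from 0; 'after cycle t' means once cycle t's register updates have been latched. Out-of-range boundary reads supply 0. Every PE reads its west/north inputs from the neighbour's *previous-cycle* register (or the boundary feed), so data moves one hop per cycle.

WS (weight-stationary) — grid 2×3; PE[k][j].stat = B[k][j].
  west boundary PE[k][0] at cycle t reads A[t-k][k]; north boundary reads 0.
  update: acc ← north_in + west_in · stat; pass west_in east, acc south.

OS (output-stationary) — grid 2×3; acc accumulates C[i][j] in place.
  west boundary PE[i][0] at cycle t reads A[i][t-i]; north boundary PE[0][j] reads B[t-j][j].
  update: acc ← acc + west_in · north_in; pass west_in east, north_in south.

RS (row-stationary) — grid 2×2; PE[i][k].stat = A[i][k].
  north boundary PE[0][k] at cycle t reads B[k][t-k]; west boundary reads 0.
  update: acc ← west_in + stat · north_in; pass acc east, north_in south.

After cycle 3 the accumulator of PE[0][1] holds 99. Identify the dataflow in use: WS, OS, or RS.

— WS: 2×3; PE[0][1] trace:
  after 0 — PE[0][1] acc=0, pass-E 0, pass-S 0
  after 1 — PE[0][1] acc=27, pass-E 9, pass-S 27
  after 2 — PE[0][1] acc=3, pass-E 1, pass-S 3
  after 3 — PE[0][1] acc=0, pass-E 0, pass-S 0
— OS: 2×3; PE[0][1] trace:
  after 0 — PE[0][1] acc=0, pass-E 0, pass-S 0
  after 1 — PE[0][1] acc=27, pass-E 9, pass-S 3
  after 2 — PE[0][1] acc=36, pass-E 9, pass-S 1
  after 3 — PE[0][1] acc=36, pass-E 0, pass-S 0
— RS: 2×2; PE[0][1] trace:
  after 0 — PE[0][1] acc=0, pass-E 0, pass-S 0
  after 1 — PE[0][1] acc=90, pass-E 90, pass-S 3
  after 2 — PE[0][1] acc=36, pass-E 36, pass-S 1
  after 3 — PE[0][1] acc=99, pass-E 99, pass-S 5

dataflow = RS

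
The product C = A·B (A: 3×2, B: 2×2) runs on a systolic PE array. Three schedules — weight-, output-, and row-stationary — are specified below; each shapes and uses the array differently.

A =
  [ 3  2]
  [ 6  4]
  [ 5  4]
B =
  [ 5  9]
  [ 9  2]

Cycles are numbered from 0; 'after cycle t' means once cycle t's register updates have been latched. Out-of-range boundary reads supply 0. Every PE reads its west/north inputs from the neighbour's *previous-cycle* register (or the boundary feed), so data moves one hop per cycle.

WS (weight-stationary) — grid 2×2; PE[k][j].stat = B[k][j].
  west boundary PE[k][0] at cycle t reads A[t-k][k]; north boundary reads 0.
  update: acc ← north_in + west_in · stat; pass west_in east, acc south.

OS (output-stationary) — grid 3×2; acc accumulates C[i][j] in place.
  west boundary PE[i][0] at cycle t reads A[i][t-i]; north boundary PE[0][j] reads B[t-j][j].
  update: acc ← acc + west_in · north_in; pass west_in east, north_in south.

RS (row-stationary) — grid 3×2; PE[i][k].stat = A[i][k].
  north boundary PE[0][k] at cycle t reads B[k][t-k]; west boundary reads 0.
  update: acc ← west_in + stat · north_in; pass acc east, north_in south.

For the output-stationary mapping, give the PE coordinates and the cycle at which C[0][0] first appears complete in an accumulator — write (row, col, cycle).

(row, col, cycle) = (0, 0, 1)

Under OS, C[0][0] lands at PE[0][0]:
  step 0 · PE0,0: acc=15; fwd→3 fwd↓5
  step 1 · PE0,0: acc=33; fwd→2 fwd↓9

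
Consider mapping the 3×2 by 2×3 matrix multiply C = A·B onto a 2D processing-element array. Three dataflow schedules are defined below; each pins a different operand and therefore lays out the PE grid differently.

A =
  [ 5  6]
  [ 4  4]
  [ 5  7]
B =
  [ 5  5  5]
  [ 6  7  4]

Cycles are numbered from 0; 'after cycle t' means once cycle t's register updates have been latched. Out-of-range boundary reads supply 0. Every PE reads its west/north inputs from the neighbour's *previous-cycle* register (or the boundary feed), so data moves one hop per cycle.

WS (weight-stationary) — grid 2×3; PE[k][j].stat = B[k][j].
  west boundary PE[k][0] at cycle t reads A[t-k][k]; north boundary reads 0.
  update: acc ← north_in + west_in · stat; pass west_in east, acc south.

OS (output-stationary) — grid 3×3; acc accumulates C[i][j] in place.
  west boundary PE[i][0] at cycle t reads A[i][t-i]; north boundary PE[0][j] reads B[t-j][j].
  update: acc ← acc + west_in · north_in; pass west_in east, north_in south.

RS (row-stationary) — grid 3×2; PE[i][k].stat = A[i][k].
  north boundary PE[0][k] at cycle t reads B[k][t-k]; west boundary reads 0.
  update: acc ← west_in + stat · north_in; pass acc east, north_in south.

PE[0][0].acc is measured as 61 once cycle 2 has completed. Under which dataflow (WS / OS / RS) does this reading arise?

dataflow = OS

Under WS (2×3), PE[0][0]:
  @0  [0,0]  acc 25  |  →5  ↓25
  @1  [0,0]  acc 20  |  →4  ↓20
  @2  [0,0]  acc 25  |  →5  ↓25
Under OS (3×3), PE[0][0]:
  @0  [0,0]  acc 25  |  →5  ↓5
  @1  [0,0]  acc 61  |  →6  ↓6
  @2  [0,0]  acc 61  |  →0  ↓0
Under RS (3×2), PE[0][0]:
  @0  [0,0]  acc 25  |  →25  ↓5
  @1  [0,0]  acc 25  |  →25  ↓5
  @2  [0,0]  acc 25  |  →25  ↓5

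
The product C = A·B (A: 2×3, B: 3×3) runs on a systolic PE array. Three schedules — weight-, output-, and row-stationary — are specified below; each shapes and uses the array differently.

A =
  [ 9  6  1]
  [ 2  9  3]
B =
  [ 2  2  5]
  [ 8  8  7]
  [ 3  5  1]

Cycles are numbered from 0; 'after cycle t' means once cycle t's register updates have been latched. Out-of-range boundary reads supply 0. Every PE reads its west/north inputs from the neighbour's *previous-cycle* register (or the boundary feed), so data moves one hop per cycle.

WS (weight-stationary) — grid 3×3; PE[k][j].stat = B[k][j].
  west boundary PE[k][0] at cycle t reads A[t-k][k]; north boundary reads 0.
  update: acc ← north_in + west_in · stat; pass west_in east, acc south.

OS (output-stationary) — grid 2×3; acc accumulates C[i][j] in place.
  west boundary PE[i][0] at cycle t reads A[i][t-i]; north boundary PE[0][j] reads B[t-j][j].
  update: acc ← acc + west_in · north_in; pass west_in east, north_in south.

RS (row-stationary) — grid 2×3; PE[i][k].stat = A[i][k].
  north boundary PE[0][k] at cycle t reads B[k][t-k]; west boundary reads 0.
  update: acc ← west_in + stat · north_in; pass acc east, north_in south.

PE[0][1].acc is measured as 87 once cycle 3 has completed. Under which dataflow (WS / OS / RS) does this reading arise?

Under WS (3×3), PE[0][1]:
  t=0 PE[0][1]: acc=0 h=0 v=0
  t=1 PE[0][1]: acc=18 h=9 v=18
  t=2 PE[0][1]: acc=4 h=2 v=4
  t=3 PE[0][1]: acc=0 h=0 v=0
Under OS (2×3), PE[0][1]:
  t=0 PE[0][1]: acc=0 h=0 v=0
  t=1 PE[0][1]: acc=18 h=9 v=2
  t=2 PE[0][1]: acc=66 h=6 v=8
  t=3 PE[0][1]: acc=71 h=1 v=5
Under RS (2×3), PE[0][1]:
  t=0 PE[0][1]: acc=0 h=0 v=0
  t=1 PE[0][1]: acc=66 h=66 v=8
  t=2 PE[0][1]: acc=66 h=66 v=8
  t=3 PE[0][1]: acc=87 h=87 v=7

dataflow = RS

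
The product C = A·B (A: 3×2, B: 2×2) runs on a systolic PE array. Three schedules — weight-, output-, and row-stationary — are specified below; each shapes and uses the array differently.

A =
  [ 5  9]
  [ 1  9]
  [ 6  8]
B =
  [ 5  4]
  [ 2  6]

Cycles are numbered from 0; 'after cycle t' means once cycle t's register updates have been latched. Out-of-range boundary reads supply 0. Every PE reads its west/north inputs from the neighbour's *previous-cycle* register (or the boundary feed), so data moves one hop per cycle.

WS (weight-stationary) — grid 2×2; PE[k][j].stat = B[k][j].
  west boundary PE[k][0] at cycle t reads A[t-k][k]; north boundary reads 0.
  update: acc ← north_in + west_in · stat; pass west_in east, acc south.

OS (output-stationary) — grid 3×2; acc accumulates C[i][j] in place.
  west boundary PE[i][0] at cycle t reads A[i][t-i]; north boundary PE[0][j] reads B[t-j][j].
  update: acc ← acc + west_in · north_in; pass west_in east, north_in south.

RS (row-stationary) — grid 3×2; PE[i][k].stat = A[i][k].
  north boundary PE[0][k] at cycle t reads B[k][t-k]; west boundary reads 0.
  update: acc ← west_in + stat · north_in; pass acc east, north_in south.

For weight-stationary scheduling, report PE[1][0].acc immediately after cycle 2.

WS 2×2: PE[1][0] cycle-by-cycle (with neighbour feeds):
  0: (0,0).acc=25  regs=<5,25>
  0: (1,0).acc=0  regs=<0,0>
  1: (0,0).acc=5  regs=<1,5>
  1: (1,0).acc=43  regs=<9,43>
  2: (0,0).acc=30  regs=<6,30>
  2: (1,0).acc=23  regs=<9,23>

PE[1][0].acc = 23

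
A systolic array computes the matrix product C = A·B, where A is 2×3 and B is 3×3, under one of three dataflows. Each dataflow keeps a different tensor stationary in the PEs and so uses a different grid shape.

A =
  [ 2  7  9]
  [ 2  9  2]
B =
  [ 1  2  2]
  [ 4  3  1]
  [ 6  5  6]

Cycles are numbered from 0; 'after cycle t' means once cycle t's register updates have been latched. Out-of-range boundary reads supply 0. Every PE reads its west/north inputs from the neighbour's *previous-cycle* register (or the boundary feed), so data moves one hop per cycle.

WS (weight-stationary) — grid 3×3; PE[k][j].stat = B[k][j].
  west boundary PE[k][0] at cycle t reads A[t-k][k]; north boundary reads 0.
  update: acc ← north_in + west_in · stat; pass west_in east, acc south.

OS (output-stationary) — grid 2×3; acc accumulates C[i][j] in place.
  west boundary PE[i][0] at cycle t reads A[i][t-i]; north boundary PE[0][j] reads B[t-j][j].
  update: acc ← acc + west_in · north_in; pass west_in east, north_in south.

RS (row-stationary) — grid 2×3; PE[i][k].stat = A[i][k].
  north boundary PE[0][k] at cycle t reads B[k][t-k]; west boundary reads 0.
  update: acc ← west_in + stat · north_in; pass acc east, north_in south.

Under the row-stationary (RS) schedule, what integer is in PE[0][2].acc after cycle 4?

PE[0][2].acc = 65

RS 2×3: PE[0][2] cycle-by-cycle (with neighbour feeds):
  @0  [0,1]  acc 0  |  →0  ↓0
  @0  [0,2]  acc 0  |  →0  ↓0
  @1  [0,1]  acc 30  |  →30  ↓4
  @1  [0,2]  acc 0  |  →0  ↓0
  @2  [0,1]  acc 25  |  →25  ↓3
  @2  [0,2]  acc 84  |  →84  ↓6
  @3  [0,1]  acc 11  |  →11  ↓1
  @3  [0,2]  acc 70  |  →70  ↓5
  @4  [0,1]  acc 0  |  →0  ↓0
  @4  [0,2]  acc 65  |  →65  ↓6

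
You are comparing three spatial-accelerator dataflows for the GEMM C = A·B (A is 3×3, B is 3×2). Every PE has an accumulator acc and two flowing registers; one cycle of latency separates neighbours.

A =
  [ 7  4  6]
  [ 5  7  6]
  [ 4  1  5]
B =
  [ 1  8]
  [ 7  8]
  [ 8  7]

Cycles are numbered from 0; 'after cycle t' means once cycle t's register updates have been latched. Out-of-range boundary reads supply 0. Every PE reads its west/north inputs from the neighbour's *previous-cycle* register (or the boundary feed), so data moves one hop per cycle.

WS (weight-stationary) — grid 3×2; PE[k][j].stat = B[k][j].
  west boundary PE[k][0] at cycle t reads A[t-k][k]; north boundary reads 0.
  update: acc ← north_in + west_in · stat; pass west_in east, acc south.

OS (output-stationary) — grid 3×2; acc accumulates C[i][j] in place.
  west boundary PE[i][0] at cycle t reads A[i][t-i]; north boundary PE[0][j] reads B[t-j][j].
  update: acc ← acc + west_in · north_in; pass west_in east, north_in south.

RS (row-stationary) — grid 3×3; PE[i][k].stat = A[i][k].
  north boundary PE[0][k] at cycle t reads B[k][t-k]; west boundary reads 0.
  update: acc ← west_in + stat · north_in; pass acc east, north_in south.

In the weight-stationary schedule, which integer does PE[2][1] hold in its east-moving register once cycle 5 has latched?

register = 5

Tracing WS — 3×2 array, target PE[2][1]:
  t=0 PE[1][1]: acc=0 h=0 v=0
  t=0 PE[2][0]: acc=0 h=0 v=0
  t=0 PE[2][1]: acc=0 h=0 v=0
  t=1 PE[1][1]: acc=0 h=0 v=0
  t=1 PE[2][0]: acc=0 h=0 v=0
  t=1 PE[2][1]: acc=0 h=0 v=0
  t=2 PE[1][1]: acc=88 h=4 v=88
  t=2 PE[2][0]: acc=83 h=6 v=83
  t=2 PE[2][1]: acc=0 h=0 v=0
  t=3 PE[1][1]: acc=96 h=7 v=96
  t=3 PE[2][0]: acc=102 h=6 v=102
  t=3 PE[2][1]: acc=130 h=6 v=130
  t=4 PE[1][1]: acc=40 h=1 v=40
  t=4 PE[2][0]: acc=51 h=5 v=51
  t=4 PE[2][1]: acc=138 h=6 v=138
  t=5 PE[1][1]: acc=0 h=0 v=0
  t=5 PE[2][0]: acc=0 h=0 v=0
  t=5 PE[2][1]: acc=75 h=5 v=75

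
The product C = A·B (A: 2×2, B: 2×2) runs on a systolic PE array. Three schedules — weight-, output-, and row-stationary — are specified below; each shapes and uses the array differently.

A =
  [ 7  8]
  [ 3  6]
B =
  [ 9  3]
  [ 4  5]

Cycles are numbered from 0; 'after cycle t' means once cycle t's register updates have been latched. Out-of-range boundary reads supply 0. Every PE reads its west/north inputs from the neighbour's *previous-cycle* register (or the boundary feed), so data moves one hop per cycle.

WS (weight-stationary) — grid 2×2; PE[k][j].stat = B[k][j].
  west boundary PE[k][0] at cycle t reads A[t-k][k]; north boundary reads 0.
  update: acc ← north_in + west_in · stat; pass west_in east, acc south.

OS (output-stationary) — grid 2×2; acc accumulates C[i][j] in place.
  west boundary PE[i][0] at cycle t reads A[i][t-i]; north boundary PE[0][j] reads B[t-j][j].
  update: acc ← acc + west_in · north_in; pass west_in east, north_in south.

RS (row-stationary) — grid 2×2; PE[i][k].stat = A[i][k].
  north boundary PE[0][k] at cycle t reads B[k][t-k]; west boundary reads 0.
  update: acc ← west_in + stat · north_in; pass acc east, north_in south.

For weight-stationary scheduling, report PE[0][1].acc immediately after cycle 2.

Tracing WS — 2×2 array, target PE[0][1]:
  c0 r0c0: 63 / 7 / 63
  c0 r0c1: 0 / 0 / 0
  c1 r0c0: 27 / 3 / 27
  c1 r0c1: 21 / 7 / 21
  c2 r0c0: 0 / 0 / 0
  c2 r0c1: 9 / 3 / 9

PE[0][1].acc = 9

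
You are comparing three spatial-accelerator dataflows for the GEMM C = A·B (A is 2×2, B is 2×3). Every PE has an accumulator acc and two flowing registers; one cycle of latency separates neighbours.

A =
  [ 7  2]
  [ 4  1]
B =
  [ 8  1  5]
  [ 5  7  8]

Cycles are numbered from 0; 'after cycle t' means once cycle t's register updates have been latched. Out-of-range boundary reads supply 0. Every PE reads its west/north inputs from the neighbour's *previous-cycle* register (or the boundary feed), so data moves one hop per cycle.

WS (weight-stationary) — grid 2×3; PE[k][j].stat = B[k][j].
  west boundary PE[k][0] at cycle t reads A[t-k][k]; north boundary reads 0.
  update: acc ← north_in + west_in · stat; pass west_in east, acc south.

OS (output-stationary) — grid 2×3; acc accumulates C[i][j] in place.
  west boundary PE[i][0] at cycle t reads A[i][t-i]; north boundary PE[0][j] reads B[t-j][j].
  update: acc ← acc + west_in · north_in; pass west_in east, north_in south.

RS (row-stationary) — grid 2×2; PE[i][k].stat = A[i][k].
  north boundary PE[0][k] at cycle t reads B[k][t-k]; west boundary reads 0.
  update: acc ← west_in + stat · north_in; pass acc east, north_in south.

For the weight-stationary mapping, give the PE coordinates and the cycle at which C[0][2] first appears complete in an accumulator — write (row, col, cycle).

(row, col, cycle) = (1, 2, 3)

Under WS, C[0][2] lands at PE[1][2]:
  [0] (1,2) acc=0 (h:0 v:0)
  [1] (1,2) acc=0 (h:0 v:0)
  [2] (1,2) acc=0 (h:0 v:0)
  [3] (1,2) acc=51 (h:2 v:51)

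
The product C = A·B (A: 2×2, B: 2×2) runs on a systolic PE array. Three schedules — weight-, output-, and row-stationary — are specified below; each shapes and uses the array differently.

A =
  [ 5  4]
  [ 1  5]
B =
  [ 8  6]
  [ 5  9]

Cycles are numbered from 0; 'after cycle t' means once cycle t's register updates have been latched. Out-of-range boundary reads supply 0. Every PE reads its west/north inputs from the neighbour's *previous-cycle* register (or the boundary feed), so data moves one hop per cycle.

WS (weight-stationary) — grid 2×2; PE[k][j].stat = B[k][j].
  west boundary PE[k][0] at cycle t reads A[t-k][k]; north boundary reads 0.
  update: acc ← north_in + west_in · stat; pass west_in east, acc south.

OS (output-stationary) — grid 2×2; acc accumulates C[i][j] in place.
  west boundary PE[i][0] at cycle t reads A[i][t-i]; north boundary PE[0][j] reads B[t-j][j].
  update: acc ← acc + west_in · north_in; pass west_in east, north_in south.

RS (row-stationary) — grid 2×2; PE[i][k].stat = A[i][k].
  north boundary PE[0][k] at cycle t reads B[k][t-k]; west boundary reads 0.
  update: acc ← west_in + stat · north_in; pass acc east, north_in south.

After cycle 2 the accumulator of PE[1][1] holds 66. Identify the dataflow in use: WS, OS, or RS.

dataflow = WS

— WS: 2×2; PE[1][1] trace:
  0: (1,1).acc=0  regs=<0,0>
  1: (1,1).acc=0  regs=<0,0>
  2: (1,1).acc=66  regs=<4,66>
— OS: 2×2; PE[1][1] trace:
  0: (1,1).acc=0  regs=<0,0>
  1: (1,1).acc=0  regs=<0,0>
  2: (1,1).acc=6  regs=<1,6>
— RS: 2×2; PE[1][1] trace:
  0: (1,1).acc=0  regs=<0,0>
  1: (1,1).acc=0  regs=<0,0>
  2: (1,1).acc=33  regs=<33,5>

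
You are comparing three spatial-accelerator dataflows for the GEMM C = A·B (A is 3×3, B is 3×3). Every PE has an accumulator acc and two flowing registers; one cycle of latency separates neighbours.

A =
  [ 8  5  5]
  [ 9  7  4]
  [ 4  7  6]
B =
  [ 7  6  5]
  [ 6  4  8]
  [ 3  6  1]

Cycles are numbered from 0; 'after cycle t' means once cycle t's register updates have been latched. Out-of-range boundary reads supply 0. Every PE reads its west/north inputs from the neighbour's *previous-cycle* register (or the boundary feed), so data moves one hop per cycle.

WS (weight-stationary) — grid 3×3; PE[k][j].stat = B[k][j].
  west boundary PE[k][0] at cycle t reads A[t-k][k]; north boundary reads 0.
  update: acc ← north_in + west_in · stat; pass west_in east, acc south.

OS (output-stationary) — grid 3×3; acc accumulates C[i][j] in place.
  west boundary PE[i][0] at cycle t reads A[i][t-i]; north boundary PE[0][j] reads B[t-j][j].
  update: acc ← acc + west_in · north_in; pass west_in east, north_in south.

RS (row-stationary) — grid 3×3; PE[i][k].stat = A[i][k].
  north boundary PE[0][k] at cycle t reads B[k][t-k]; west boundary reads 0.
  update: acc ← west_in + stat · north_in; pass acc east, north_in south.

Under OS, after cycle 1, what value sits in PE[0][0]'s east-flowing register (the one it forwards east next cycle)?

OS 3×3: PE[0][0] cycle-by-cycle (with neighbour feeds):
  c0 r0c0: 56 / 8 / 7
  c1 r0c0: 86 / 5 / 6

register = 5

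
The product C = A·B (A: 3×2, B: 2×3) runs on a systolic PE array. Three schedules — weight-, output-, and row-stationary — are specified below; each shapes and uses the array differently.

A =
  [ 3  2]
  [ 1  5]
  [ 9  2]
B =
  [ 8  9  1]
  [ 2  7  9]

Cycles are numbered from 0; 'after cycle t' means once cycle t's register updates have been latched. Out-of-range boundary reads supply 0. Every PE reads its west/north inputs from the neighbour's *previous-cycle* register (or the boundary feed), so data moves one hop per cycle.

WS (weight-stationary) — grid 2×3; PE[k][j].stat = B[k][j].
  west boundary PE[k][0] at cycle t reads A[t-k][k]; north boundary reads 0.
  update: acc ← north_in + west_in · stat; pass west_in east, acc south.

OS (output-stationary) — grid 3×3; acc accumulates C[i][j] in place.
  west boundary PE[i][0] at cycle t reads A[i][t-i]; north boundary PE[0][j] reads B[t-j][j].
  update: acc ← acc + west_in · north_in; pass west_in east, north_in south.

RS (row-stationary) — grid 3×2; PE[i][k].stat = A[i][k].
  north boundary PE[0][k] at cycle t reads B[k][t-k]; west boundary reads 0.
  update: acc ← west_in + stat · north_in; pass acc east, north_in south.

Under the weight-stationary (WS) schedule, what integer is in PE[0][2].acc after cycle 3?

WS on a 2×3 grid — tracing PE[0][2] and its feeders:
  cycle 0: PE[0][1] → acc 0, east 0, south 0
  cycle 0: PE[0][2] → acc 0, east 0, south 0
  cycle 1: PE[0][1] → acc 27, east 3, south 27
  cycle 1: PE[0][2] → acc 0, east 0, south 0
  cycle 2: PE[0][1] → acc 9, east 1, south 9
  cycle 2: PE[0][2] → acc 3, east 3, south 3
  cycle 3: PE[0][1] → acc 81, east 9, south 81
  cycle 3: PE[0][2] → acc 1, east 1, south 1

PE[0][2].acc = 1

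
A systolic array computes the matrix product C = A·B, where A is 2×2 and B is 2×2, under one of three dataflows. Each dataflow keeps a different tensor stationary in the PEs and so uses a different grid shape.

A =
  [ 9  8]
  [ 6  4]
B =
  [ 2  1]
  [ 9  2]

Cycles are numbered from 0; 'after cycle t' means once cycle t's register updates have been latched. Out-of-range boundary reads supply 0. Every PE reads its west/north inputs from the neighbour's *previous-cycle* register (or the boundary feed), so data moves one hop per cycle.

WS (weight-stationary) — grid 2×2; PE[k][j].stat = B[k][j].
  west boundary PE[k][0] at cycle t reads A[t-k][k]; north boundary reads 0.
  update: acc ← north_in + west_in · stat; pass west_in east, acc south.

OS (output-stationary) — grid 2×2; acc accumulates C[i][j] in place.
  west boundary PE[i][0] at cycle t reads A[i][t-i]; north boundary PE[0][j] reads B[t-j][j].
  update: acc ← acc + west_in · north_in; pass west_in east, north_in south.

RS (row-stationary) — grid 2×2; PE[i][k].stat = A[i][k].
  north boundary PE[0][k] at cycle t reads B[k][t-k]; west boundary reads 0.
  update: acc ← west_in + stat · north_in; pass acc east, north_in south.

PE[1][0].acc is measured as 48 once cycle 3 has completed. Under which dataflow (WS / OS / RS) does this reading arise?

dataflow = OS

— WS: 2×2; PE[1][0] trace:
  [0] (1,0) acc=0 (h:0 v:0)
  [1] (1,0) acc=90 (h:8 v:90)
  [2] (1,0) acc=48 (h:4 v:48)
  [3] (1,0) acc=0 (h:0 v:0)
— OS: 2×2; PE[1][0] trace:
  [0] (1,0) acc=0 (h:0 v:0)
  [1] (1,0) acc=12 (h:6 v:2)
  [2] (1,0) acc=48 (h:4 v:9)
  [3] (1,0) acc=48 (h:0 v:0)
— RS: 2×2; PE[1][0] trace:
  [0] (1,0) acc=0 (h:0 v:0)
  [1] (1,0) acc=12 (h:12 v:2)
  [2] (1,0) acc=6 (h:6 v:1)
  [3] (1,0) acc=0 (h:0 v:0)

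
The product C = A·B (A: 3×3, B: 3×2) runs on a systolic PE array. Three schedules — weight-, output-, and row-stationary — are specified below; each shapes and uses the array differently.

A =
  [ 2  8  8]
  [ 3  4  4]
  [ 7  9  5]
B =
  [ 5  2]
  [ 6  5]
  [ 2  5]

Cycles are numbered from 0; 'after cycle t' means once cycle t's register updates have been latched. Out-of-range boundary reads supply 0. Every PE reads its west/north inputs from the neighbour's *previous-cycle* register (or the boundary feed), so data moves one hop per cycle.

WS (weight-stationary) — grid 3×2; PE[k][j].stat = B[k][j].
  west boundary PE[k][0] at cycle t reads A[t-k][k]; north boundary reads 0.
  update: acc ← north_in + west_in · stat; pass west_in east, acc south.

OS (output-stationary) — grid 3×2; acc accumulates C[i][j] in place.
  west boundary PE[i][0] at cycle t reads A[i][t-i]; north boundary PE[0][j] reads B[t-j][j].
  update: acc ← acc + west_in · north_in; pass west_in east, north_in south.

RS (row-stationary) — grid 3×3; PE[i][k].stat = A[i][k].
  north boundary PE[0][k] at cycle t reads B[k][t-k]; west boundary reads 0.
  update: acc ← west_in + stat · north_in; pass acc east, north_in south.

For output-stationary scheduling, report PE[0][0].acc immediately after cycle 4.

PE[0][0].acc = 74

Tracing OS — 3×2 array, target PE[0][0]:
  0: (0,0).acc=10  regs=<2,5>
  1: (0,0).acc=58  regs=<8,6>
  2: (0,0).acc=74  regs=<8,2>
  3: (0,0).acc=74  regs=<0,0>
  4: (0,0).acc=74  regs=<0,0>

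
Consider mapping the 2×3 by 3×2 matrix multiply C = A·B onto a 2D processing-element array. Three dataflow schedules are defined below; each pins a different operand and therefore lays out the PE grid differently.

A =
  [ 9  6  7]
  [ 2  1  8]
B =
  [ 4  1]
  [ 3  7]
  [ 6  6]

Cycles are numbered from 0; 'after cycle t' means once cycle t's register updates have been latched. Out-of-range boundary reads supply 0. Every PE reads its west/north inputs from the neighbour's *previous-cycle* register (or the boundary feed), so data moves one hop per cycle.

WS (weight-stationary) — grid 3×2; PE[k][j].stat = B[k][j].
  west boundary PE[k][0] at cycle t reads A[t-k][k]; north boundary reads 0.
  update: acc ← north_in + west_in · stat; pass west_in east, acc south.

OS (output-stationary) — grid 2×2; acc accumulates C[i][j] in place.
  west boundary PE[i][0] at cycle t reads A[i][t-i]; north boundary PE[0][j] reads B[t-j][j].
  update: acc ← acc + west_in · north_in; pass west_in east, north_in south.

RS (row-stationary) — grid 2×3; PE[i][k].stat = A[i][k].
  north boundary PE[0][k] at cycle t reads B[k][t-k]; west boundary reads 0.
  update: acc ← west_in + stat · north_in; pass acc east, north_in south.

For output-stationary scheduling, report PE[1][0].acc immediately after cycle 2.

OS 2×2: PE[1][0] cycle-by-cycle (with neighbour feeds):
  cycle 0: PE[0][0] → acc 36, east 9, south 4
  cycle 0: PE[1][0] → acc 0, east 0, south 0
  cycle 1: PE[0][0] → acc 54, east 6, south 3
  cycle 1: PE[1][0] → acc 8, east 2, south 4
  cycle 2: PE[0][0] → acc 96, east 7, south 6
  cycle 2: PE[1][0] → acc 11, east 1, south 3

PE[1][0].acc = 11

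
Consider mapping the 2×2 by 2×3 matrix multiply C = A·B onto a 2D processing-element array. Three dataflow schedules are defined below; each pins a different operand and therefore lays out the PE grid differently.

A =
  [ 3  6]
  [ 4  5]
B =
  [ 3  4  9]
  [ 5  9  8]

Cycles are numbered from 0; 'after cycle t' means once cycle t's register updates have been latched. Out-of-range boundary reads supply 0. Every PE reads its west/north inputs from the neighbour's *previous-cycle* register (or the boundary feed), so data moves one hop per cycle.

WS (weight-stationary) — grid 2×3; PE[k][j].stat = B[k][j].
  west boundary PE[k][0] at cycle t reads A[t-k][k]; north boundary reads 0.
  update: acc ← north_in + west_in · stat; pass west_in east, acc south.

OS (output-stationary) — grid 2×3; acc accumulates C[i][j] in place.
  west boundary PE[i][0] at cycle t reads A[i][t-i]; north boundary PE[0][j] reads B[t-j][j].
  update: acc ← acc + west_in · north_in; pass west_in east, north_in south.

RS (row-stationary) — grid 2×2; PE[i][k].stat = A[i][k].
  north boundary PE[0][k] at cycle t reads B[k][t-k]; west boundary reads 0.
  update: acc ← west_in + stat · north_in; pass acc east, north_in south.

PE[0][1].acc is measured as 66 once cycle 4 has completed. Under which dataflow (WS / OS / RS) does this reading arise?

— WS: 2×3; PE[0][1] trace:
  [0] (0,1) acc=0 (h:0 v:0)
  [1] (0,1) acc=12 (h:3 v:12)
  [2] (0,1) acc=16 (h:4 v:16)
  [3] (0,1) acc=0 (h:0 v:0)
  [4] (0,1) acc=0 (h:0 v:0)
— OS: 2×3; PE[0][1] trace:
  [0] (0,1) acc=0 (h:0 v:0)
  [1] (0,1) acc=12 (h:3 v:4)
  [2] (0,1) acc=66 (h:6 v:9)
  [3] (0,1) acc=66 (h:0 v:0)
  [4] (0,1) acc=66 (h:0 v:0)
— RS: 2×2; PE[0][1] trace:
  [0] (0,1) acc=0 (h:0 v:0)
  [1] (0,1) acc=39 (h:39 v:5)
  [2] (0,1) acc=66 (h:66 v:9)
  [3] (0,1) acc=75 (h:75 v:8)
  [4] (0,1) acc=0 (h:0 v:0)

dataflow = OS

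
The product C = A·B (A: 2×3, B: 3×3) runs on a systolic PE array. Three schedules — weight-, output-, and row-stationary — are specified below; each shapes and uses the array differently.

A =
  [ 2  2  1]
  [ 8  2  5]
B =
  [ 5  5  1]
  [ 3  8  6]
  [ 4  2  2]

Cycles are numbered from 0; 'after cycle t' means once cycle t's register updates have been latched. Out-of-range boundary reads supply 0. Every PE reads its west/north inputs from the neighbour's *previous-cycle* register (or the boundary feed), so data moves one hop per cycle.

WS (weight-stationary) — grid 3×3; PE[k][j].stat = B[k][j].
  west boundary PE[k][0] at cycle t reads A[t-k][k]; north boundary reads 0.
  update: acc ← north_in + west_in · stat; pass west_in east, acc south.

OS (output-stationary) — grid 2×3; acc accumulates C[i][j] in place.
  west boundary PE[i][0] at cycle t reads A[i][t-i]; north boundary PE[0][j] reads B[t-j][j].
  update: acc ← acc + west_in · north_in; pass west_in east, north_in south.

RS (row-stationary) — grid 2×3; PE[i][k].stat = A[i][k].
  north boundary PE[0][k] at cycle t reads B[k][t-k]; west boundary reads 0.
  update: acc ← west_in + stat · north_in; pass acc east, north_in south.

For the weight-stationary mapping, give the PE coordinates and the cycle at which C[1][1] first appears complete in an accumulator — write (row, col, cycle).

(row, col, cycle) = (2, 1, 4)

WS — PE[2][1] is where C[1][1] collects:
  step 0 · PE2,1: acc=0; fwd→0 fwd↓0
  step 1 · PE2,1: acc=0; fwd→0 fwd↓0
  step 2 · PE2,1: acc=0; fwd→0 fwd↓0
  step 3 · PE2,1: acc=28; fwd→1 fwd↓28
  step 4 · PE2,1: acc=66; fwd→5 fwd↓66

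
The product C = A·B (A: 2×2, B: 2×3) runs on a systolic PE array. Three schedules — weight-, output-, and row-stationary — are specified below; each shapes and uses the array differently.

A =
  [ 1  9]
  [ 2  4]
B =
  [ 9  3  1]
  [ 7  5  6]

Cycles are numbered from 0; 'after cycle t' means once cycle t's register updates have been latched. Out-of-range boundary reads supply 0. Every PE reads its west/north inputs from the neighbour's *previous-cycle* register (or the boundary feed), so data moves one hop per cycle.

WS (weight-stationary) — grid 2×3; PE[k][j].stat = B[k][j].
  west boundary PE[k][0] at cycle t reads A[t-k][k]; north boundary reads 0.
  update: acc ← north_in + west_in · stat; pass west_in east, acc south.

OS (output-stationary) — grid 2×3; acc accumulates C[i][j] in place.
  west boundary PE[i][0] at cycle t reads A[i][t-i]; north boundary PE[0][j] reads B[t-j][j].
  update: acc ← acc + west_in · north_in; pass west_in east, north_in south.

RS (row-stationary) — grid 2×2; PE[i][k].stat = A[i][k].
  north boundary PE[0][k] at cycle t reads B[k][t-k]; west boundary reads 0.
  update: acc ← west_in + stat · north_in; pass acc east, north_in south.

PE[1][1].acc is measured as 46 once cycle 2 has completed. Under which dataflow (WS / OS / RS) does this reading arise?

WS [2×3] PE[1][1] across cycles:
  c0 r1c1: 0 / 0 / 0
  c1 r1c1: 0 / 0 / 0
  c2 r1c1: 48 / 9 / 48
OS [2×3] PE[1][1] across cycles:
  c0 r1c1: 0 / 0 / 0
  c1 r1c1: 0 / 0 / 0
  c2 r1c1: 6 / 2 / 3
RS [2×2] PE[1][1] across cycles:
  c0 r1c1: 0 / 0 / 0
  c1 r1c1: 0 / 0 / 0
  c2 r1c1: 46 / 46 / 7

dataflow = RS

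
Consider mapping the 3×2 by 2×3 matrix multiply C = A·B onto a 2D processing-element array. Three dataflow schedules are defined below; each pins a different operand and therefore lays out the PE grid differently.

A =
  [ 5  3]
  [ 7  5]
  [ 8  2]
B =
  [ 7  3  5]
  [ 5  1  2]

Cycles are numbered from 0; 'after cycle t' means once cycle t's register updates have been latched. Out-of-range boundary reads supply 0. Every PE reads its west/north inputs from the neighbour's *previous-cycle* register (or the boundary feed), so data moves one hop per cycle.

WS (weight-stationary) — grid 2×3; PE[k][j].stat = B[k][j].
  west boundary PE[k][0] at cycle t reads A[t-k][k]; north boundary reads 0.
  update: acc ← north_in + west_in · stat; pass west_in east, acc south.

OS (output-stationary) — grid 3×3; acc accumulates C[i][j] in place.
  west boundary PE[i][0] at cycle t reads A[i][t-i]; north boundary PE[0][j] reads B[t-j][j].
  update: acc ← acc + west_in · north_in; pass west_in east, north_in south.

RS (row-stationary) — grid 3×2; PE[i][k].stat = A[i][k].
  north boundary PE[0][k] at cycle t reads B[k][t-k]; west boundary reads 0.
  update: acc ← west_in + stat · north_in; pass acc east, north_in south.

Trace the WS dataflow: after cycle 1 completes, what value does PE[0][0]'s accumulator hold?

WS on a 2×3 grid — tracing PE[0][0] and its feeders:
  c0 r0c0: 35 / 5 / 35
  c1 r0c0: 49 / 7 / 49

PE[0][0].acc = 49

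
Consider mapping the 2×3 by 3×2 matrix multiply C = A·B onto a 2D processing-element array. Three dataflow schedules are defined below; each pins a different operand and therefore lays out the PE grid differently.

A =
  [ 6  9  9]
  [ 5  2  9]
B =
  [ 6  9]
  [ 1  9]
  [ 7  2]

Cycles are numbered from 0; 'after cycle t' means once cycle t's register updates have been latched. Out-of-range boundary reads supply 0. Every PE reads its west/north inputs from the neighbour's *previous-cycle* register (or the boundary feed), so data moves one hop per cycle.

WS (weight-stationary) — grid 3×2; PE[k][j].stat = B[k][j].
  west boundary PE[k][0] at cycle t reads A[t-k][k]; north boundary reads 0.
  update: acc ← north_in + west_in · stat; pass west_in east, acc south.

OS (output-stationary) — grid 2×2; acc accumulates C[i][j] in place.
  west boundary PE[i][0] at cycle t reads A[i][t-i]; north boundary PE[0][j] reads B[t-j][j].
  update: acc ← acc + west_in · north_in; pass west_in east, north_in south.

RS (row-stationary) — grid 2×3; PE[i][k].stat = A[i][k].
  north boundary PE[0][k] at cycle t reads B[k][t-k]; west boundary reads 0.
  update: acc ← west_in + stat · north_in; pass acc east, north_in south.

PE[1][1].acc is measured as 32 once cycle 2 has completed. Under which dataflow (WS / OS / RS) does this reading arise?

dataflow = RS

WS (3×2 grid), PE[1][1]:
  cycle 0: PE[1][1] → acc 0, east 0, south 0
  cycle 1: PE[1][1] → acc 0, east 0, south 0
  cycle 2: PE[1][1] → acc 135, east 9, south 135
OS (2×2 grid), PE[1][1]:
  cycle 0: PE[1][1] → acc 0, east 0, south 0
  cycle 1: PE[1][1] → acc 0, east 0, south 0
  cycle 2: PE[1][1] → acc 45, east 5, south 9
RS (2×3 grid), PE[1][1]:
  cycle 0: PE[1][1] → acc 0, east 0, south 0
  cycle 1: PE[1][1] → acc 0, east 0, south 0
  cycle 2: PE[1][1] → acc 32, east 32, south 1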